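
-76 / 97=-0.78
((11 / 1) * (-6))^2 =4356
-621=-621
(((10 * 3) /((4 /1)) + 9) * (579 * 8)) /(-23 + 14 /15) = -1146420 /331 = -3463.50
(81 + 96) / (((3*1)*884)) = 59 / 884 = 0.07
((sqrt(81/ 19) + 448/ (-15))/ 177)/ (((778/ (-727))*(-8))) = -20356/ 1032795 + 2181*sqrt(19)/ 6977104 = -0.02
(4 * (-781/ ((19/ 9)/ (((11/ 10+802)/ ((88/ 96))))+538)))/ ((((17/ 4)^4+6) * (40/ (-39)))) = 1690787374848/ 99226499757245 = 0.02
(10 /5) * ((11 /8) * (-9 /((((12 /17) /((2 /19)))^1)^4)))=-918731 /75064896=-0.01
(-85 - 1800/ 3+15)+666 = -4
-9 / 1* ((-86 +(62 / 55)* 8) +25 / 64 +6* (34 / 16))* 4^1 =2022489 / 880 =2298.28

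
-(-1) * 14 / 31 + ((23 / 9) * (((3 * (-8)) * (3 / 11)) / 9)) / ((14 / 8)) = -13114 / 21483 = -0.61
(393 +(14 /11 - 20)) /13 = 4117 /143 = 28.79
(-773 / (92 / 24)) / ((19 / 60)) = -278280 / 437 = -636.80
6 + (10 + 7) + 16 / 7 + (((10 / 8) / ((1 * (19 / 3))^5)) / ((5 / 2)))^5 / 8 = 4217482172626259929082860592050236789 / 166793080273354912449604421622654208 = 25.29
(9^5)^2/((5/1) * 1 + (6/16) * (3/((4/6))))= 55788550416/107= 521388321.64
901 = 901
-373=-373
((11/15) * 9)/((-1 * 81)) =-11/135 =-0.08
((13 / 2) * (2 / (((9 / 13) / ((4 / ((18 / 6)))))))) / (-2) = -338 / 27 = -12.52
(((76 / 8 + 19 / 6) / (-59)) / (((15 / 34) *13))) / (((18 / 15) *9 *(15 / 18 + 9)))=-1292 / 3665493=-0.00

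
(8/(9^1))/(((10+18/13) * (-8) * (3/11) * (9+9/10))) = -65/17982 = -0.00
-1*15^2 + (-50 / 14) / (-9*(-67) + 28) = -993850 / 4417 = -225.01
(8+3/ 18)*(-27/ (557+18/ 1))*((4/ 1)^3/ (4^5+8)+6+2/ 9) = -59584/ 24725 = -2.41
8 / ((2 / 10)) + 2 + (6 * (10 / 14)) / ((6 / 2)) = 304 / 7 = 43.43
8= 8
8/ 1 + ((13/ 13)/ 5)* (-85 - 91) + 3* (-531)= -8101/ 5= -1620.20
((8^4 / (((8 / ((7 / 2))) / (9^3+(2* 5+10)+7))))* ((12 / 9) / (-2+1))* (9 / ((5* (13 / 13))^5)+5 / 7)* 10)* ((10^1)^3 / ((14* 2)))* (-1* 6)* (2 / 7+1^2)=124917645312 / 35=3569075580.34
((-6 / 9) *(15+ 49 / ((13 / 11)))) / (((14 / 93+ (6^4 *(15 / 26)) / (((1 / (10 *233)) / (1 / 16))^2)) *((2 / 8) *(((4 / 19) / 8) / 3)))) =-0.00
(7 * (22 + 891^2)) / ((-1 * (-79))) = 5557321 / 79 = 70345.84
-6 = -6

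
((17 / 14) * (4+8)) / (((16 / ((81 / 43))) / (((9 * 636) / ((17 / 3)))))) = 1043199 / 602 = 1732.89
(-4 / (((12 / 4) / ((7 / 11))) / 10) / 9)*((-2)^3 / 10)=224 / 297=0.75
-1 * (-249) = 249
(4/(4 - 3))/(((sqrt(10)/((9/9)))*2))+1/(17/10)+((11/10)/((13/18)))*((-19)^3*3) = -34630441/1105+sqrt(10)/5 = -31339.13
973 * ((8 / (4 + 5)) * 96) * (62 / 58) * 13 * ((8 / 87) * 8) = 6424477696 / 7569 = 848788.17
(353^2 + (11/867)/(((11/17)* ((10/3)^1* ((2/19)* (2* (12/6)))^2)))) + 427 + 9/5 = 272082325/2176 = 125037.83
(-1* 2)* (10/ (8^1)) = -5/ 2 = -2.50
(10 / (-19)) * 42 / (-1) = 22.11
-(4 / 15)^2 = -16 / 225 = -0.07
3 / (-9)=-1 / 3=-0.33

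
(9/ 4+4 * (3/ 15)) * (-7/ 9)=-427/ 180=-2.37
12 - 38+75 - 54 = -5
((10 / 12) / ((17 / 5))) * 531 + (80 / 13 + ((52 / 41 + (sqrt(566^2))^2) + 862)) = 5823605625 / 18122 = 321355.57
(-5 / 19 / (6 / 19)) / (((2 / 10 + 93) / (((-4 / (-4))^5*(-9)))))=75 / 932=0.08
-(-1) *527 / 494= 527 / 494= 1.07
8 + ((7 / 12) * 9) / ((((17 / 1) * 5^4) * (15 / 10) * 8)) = 1360007 / 170000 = 8.00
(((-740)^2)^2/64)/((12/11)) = 12884856875/3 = 4294952291.67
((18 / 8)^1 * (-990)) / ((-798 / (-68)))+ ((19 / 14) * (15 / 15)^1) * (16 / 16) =-50129 / 266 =-188.45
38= 38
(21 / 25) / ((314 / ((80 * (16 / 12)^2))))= 896 / 2355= 0.38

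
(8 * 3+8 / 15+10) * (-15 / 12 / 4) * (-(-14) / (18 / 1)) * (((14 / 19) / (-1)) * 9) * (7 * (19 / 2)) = 88837 / 24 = 3701.54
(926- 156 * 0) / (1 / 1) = 926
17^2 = 289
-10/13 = -0.77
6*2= 12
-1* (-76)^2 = -5776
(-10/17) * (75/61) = -750/1037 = -0.72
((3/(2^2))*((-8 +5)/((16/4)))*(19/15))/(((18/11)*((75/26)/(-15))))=2.26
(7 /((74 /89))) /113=623 /8362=0.07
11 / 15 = 0.73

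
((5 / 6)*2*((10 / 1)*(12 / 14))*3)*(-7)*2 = -600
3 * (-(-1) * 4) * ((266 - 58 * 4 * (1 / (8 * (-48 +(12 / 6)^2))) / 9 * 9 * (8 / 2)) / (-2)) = -17730 / 11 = -1611.82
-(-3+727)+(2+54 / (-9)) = -728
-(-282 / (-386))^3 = -2803221 / 7189057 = -0.39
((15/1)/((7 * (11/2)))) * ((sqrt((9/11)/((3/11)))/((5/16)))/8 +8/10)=12 * sqrt(3)/77 +24/77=0.58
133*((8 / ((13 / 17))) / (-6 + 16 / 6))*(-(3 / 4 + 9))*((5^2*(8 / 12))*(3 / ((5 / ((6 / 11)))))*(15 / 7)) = 523260 / 11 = 47569.09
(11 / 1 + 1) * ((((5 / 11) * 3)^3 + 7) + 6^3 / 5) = 4211472 / 6655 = 632.83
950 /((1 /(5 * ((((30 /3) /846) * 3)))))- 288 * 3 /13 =186926 /1833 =101.98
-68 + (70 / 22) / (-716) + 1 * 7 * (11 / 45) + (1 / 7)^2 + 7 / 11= -1139882587 / 17366580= -65.64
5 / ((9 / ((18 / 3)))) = 10 / 3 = 3.33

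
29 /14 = 2.07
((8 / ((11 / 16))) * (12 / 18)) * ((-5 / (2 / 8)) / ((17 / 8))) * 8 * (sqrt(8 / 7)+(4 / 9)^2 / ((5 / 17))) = -1016.71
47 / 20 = 2.35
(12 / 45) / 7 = 4 / 105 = 0.04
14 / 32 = 7 / 16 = 0.44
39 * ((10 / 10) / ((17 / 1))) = 39 / 17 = 2.29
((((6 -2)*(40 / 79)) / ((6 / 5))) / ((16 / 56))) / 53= 1400 / 12561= 0.11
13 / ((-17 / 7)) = -91 / 17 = -5.35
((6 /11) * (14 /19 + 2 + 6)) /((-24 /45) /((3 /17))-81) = -44820 /790229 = -0.06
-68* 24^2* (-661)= 25890048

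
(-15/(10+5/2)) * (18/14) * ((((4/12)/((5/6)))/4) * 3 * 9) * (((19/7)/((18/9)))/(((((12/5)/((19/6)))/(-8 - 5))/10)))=969.73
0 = 0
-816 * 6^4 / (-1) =1057536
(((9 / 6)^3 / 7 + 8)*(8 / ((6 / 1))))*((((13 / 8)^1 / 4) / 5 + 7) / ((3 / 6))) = 107635 / 672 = 160.17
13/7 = 1.86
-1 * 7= -7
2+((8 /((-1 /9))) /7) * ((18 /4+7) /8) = -179 /14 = -12.79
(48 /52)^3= 1728 /2197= 0.79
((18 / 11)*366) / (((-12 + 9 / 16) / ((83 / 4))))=-11952 / 11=-1086.55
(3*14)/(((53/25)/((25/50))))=525/53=9.91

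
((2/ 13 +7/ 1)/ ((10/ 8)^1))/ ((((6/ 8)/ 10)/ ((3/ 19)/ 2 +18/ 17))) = 364560/ 4199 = 86.82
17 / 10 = 1.70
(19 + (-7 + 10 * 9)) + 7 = 109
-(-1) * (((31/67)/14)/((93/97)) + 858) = 2414509/2814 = 858.03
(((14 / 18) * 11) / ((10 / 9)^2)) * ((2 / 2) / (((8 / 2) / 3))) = 2079 / 400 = 5.20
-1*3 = -3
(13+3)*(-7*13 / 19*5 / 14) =-520 / 19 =-27.37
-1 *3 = -3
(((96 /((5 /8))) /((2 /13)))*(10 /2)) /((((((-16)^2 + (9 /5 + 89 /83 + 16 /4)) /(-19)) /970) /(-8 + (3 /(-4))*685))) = 1660080775600 /9091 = 182607059.25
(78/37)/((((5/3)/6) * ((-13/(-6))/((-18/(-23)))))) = 11664/4255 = 2.74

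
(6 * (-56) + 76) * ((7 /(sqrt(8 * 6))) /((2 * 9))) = -455 * sqrt(3) /54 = -14.59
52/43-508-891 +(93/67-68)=-4218944/2881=-1464.40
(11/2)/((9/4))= 22/9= 2.44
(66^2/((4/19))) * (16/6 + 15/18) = 144837/2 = 72418.50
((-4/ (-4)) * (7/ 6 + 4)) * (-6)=-31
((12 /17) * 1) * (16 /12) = 16 /17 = 0.94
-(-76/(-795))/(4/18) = -114/265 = -0.43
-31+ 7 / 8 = -241 / 8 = -30.12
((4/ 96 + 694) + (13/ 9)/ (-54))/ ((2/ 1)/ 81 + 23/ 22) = 648.52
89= 89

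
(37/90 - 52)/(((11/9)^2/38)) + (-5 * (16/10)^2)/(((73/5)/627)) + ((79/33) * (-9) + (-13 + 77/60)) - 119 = -1067527987/529980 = -2014.28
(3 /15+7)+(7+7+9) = 151 /5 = 30.20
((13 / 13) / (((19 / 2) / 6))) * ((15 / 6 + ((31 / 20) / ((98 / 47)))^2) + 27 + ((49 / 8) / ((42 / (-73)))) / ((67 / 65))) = 15230538349 / 1222589200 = 12.46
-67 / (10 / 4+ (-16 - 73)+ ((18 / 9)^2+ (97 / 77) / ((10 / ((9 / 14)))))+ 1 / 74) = 26723620 / 32868259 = 0.81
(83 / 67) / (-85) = -83 / 5695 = -0.01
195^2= 38025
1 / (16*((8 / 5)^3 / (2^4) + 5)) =125 / 10512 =0.01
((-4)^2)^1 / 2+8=16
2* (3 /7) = 6 /7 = 0.86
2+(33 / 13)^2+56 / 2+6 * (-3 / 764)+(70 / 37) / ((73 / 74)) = 180676961 / 4712734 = 38.34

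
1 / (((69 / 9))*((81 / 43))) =43 / 621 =0.07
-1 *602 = -602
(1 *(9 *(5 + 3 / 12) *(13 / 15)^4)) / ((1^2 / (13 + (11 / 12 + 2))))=38186057 / 90000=424.29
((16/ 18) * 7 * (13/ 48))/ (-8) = -91/ 432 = -0.21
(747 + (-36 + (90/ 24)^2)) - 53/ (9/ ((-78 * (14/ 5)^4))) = 868747843/ 30000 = 28958.26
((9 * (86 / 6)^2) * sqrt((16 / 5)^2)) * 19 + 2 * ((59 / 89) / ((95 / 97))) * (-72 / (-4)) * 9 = 952358588 / 8455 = 112638.51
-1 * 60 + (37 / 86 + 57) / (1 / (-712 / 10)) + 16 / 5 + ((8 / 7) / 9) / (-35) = -4145.84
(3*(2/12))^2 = 1/4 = 0.25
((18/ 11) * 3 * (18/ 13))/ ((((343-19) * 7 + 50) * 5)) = 486/ 828685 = 0.00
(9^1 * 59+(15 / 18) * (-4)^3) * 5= 7165 / 3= 2388.33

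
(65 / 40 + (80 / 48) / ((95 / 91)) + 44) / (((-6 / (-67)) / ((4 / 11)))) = 1442711 / 7524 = 191.75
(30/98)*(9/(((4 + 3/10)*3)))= 450/2107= 0.21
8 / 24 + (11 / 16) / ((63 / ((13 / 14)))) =4847 / 14112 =0.34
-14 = -14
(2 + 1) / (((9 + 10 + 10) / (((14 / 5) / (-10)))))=-21 / 725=-0.03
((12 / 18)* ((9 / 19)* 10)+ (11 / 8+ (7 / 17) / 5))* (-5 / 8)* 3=-178887 / 20672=-8.65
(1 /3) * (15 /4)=5 /4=1.25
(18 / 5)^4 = 104976 / 625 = 167.96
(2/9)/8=0.03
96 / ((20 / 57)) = 1368 / 5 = 273.60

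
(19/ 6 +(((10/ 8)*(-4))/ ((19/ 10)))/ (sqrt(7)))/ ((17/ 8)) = 76/ 51 - 400*sqrt(7)/ 2261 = 1.02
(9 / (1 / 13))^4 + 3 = 187388724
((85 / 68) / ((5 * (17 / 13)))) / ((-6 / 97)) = -1261 / 408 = -3.09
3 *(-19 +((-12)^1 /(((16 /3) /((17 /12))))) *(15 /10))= -2283 /32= -71.34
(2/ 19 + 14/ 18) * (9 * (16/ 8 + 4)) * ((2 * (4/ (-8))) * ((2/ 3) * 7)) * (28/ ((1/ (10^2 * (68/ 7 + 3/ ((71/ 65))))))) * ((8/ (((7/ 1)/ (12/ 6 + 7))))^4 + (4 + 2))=-40230991986345600/ 462707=-86947013955.58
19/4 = 4.75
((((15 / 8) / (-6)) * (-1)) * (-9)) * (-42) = 945 / 8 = 118.12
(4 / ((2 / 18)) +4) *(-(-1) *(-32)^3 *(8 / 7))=-10485760 / 7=-1497965.71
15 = 15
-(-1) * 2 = 2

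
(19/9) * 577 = 10963/9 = 1218.11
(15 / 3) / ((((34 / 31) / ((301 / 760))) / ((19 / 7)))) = 1333 / 272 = 4.90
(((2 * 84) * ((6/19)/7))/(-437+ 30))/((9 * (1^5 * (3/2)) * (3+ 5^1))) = -4/23199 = -0.00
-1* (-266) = 266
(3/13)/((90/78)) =1/5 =0.20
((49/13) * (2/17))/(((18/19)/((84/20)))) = 6517/3315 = 1.97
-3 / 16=-0.19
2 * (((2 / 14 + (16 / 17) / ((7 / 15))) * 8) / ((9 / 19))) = 78128 / 1071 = 72.95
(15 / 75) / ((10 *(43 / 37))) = 37 / 2150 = 0.02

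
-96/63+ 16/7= 16/21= 0.76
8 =8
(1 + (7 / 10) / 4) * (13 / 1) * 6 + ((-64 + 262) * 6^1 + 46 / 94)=1203331 / 940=1280.14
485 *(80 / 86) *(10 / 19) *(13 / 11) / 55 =504400 / 98857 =5.10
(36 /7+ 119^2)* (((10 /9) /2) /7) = 495815 /441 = 1124.30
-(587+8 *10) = -667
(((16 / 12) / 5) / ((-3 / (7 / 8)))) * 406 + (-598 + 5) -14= -28736 / 45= -638.58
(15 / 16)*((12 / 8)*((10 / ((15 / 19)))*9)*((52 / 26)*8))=2565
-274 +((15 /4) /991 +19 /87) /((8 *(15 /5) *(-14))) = -31750004173 /115875648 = -274.00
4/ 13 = 0.31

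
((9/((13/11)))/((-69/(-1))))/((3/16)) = 176/299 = 0.59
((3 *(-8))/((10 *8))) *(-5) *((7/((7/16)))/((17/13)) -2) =261/17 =15.35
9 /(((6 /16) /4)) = 96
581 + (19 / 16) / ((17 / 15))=158317 / 272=582.05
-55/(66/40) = -100/3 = -33.33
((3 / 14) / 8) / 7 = 3 / 784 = 0.00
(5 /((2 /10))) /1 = 25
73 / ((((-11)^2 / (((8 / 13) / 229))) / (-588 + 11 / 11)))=-342808 / 360217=-0.95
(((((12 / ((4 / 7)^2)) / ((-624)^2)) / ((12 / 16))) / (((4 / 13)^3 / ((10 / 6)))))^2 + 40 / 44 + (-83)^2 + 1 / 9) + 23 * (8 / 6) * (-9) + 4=14245843991702699 / 2152583921664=6618.02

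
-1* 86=-86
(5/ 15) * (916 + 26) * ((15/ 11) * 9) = 42390/ 11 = 3853.64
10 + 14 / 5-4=44 / 5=8.80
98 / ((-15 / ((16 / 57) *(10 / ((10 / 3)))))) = -1568 / 285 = -5.50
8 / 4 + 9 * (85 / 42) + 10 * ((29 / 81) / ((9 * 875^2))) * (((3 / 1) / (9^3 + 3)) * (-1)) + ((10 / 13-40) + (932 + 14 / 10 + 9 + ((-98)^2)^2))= 92237739.38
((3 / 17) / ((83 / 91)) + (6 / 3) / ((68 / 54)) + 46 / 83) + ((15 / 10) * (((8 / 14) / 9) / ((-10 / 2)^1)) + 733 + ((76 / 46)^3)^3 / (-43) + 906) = 18808879011753167576987 / 11474540220039182895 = 1639.18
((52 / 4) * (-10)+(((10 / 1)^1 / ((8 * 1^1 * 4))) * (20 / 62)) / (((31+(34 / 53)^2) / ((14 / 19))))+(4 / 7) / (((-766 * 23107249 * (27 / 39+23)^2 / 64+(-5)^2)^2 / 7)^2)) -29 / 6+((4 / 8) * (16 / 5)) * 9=-27112538991837667405064228719941220067584834196644151839487619733 / 225129294371072974549301331807194477468117496729062205318169380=-120.43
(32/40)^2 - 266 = -265.36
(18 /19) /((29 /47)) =846 /551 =1.54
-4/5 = -0.80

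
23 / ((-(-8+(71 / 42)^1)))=966 / 265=3.65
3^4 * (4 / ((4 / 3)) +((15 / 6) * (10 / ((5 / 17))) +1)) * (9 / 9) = 7209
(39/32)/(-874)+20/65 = 111365/363584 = 0.31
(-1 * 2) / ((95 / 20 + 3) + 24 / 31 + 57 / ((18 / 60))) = -248 / 24617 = -0.01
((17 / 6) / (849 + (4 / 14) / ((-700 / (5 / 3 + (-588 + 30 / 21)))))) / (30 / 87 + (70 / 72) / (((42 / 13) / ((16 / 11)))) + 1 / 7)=8788920525 / 2437782128069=0.00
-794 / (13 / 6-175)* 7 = 32.16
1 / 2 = 0.50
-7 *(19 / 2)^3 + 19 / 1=-47861 / 8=-5982.62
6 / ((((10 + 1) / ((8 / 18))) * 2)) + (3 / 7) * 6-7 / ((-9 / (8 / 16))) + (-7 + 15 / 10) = -1676 / 693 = -2.42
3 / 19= 0.16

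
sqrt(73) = 8.54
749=749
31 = 31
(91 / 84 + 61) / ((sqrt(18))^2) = 745 / 216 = 3.45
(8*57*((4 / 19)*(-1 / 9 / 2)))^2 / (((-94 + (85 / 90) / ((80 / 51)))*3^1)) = -40960 / 403479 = -0.10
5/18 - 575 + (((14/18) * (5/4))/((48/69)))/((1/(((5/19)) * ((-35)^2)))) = -151015/1216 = -124.19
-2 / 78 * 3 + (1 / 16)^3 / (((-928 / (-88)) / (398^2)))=5544159 / 1544192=3.59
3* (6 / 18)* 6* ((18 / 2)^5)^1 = 354294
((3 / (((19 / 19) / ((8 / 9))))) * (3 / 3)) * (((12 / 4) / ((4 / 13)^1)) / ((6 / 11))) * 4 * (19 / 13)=836 / 3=278.67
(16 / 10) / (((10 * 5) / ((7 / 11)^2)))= 196 / 15125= 0.01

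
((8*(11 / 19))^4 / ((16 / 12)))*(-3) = -134931456 / 130321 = -1035.38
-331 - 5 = -336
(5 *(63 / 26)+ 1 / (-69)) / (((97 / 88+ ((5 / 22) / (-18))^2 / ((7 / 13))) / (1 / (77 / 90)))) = 4642252560 / 361880597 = 12.83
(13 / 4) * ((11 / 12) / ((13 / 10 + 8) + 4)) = 715 / 3192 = 0.22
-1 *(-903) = 903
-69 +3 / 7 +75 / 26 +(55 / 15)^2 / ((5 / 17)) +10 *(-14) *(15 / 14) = -1392101 / 8190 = -169.98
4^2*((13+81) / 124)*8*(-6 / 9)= -6016 / 93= -64.69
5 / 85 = 1 / 17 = 0.06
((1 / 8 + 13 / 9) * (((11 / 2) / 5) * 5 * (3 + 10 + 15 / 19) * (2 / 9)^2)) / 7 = 162833 / 193914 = 0.84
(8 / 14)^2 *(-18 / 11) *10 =-2880 / 539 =-5.34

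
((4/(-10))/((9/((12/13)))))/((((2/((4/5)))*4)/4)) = -16/975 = -0.02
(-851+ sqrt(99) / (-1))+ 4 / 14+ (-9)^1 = -6018 / 7 - 3 * sqrt(11) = -869.66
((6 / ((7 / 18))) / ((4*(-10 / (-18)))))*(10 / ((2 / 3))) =729 / 7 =104.14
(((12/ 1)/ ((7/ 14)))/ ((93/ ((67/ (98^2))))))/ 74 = 67/ 2753947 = 0.00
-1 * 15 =-15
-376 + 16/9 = -3368/9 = -374.22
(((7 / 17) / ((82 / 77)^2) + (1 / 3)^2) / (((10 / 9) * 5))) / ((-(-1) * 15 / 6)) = 97567 / 2857700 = 0.03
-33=-33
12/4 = 3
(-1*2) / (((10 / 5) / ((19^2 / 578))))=-361 / 578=-0.62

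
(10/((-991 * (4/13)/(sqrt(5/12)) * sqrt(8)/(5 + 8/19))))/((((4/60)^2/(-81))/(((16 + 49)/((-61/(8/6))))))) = -881229375 * sqrt(30)/4594276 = -1050.59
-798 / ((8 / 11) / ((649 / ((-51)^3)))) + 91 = 17044475 / 176868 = 96.37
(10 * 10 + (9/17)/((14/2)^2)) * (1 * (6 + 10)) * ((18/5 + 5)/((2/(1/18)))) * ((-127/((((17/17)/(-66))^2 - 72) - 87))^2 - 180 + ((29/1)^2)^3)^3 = 332881874080582696148686850298546972568612835018734631102661064110956/4137745026444824202754627359792684164565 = 80450069289696382131628990000.00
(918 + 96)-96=918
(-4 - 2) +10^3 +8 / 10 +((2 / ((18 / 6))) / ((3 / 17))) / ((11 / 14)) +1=495301 / 495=1000.61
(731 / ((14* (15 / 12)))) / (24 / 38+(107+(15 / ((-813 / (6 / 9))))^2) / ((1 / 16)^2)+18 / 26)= 238685159466 / 156527783423165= 0.00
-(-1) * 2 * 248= 496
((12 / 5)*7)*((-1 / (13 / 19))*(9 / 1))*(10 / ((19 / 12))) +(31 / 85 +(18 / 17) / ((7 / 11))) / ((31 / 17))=-19670549 / 14105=-1394.58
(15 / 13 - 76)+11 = -830 / 13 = -63.85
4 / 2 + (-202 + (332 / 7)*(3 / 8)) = -2551 / 14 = -182.21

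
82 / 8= 41 / 4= 10.25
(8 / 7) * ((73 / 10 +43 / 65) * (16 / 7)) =13248 / 637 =20.80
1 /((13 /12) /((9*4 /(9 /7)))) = 336 /13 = 25.85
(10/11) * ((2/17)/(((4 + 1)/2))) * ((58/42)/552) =29/270963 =0.00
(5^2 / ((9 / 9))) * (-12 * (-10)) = 3000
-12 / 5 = -2.40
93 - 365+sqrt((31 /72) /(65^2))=-272+sqrt(62) /780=-271.99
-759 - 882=-1641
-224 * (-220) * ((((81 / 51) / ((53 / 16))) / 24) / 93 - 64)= -88091843840 / 27931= -3153909.41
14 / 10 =7 / 5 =1.40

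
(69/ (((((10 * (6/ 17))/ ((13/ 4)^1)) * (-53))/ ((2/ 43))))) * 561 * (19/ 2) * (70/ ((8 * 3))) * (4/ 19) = -6653647/ 36464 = -182.47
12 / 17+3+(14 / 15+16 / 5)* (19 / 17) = 2123 / 255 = 8.33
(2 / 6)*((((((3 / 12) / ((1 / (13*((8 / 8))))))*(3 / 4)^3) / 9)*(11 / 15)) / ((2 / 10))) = 143 / 768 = 0.19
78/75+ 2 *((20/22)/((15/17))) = 2558/825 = 3.10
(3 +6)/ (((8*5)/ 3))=27/ 40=0.68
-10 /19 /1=-10 /19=-0.53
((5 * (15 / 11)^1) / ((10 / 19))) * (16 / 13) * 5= 11400 / 143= 79.72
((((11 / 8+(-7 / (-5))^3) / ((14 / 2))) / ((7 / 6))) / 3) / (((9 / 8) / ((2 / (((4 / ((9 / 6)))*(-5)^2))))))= 1373 / 306250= 0.00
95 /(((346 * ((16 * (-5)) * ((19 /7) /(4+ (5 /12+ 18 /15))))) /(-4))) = 2359 /83040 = 0.03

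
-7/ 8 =-0.88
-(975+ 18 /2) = -984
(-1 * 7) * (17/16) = -119/16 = -7.44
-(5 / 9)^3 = -125 / 729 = -0.17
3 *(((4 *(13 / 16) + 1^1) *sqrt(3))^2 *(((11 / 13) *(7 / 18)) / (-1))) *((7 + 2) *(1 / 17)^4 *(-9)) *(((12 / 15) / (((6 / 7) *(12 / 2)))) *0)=0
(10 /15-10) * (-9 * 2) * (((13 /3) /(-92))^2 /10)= 1183 /31740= 0.04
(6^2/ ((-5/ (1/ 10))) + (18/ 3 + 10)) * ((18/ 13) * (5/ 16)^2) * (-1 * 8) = -1719/ 104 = -16.53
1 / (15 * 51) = 0.00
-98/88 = -49/44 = -1.11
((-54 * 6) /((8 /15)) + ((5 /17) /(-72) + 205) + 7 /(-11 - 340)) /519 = -19214887 /24774984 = -0.78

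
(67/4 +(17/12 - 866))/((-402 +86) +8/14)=35609/13248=2.69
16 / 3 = 5.33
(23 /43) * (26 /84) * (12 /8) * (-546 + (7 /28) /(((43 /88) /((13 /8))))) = -28036931 /207088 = -135.39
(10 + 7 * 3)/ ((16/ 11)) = 341/ 16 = 21.31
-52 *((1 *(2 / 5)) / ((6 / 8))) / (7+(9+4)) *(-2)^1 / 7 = 208 / 525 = 0.40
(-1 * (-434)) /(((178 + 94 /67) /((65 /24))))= 189007 /28848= 6.55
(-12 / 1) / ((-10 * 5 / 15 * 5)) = 18 / 25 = 0.72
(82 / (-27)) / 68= -41 / 918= -0.04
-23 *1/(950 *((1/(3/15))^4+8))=-23/601350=-0.00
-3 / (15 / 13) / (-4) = 13 / 20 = 0.65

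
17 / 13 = 1.31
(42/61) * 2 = 84/61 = 1.38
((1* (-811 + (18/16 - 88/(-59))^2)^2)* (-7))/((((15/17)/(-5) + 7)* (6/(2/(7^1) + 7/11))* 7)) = -12913151350081648269/886638743158784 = -14564.16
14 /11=1.27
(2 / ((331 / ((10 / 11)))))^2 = 400 / 13256881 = 0.00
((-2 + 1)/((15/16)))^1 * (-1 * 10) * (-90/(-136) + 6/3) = 1448/51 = 28.39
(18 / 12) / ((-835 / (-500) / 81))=12150 / 167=72.75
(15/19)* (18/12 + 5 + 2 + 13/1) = 645/38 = 16.97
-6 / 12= -1 / 2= -0.50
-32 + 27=-5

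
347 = 347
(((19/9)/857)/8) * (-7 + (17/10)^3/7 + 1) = -704653/431928000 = -0.00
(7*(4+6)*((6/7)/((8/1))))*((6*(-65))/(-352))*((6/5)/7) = 1755/1232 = 1.42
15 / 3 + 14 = 19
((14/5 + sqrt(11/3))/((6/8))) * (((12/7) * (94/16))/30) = 47 * sqrt(33)/315 + 94/75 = 2.11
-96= -96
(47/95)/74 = 0.01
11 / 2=5.50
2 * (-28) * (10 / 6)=-280 / 3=-93.33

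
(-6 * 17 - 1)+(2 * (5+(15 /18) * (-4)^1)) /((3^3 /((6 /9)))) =-25009 /243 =-102.92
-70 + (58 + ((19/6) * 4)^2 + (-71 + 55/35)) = 4978/63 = 79.02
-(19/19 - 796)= 795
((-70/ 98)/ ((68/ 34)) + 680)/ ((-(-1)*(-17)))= -9515/ 238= -39.98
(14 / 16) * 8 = 7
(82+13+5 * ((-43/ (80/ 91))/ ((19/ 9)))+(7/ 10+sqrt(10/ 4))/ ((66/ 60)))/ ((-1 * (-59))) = -67579/ 197296+5 * sqrt(10)/ 649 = -0.32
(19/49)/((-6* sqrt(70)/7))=-0.05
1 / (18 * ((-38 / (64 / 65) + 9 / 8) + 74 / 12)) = -16 / 9015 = -0.00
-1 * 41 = -41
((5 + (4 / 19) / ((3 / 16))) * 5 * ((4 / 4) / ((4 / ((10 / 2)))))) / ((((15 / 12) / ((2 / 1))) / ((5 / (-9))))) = -17450 / 513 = -34.02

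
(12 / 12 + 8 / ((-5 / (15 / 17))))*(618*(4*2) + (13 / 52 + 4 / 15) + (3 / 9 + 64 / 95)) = -773829 / 380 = -2036.39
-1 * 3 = -3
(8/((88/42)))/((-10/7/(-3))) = 441/55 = 8.02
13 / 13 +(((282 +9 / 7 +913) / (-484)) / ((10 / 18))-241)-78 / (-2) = -205.45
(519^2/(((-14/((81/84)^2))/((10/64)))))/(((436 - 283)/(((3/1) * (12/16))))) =-981820845/23883776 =-41.11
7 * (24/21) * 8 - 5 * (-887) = 4499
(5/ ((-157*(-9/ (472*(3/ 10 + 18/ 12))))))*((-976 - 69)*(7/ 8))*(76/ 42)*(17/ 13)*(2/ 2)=-39829130/ 6123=-6504.84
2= 2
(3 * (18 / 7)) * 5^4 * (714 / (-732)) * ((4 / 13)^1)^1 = -1147500 / 793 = -1447.04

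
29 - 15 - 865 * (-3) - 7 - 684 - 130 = 1788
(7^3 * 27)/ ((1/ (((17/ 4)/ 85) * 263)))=2435643/ 20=121782.15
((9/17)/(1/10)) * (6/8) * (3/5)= 81/34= 2.38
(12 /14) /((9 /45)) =30 /7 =4.29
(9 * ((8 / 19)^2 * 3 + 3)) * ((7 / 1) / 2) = 80325 / 722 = 111.25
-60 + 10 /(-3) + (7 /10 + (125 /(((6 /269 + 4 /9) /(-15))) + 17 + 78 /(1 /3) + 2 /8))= -25957429 /6780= -3828.53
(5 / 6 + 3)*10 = 38.33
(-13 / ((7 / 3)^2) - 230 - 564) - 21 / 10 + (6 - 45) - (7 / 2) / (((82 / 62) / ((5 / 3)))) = -25370606 / 30135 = -841.90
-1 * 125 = -125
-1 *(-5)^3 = 125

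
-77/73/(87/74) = -5698/6351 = -0.90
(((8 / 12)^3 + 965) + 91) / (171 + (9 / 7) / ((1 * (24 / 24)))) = 99820 / 16281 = 6.13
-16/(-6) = 8/3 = 2.67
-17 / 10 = -1.70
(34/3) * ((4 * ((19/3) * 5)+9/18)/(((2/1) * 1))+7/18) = 39151/54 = 725.02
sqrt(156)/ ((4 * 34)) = sqrt(39)/ 68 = 0.09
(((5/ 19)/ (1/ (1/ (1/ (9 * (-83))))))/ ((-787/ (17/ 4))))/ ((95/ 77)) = 977823/ 1136428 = 0.86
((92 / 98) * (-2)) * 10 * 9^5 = -54325080 / 49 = -1108675.10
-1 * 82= -82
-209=-209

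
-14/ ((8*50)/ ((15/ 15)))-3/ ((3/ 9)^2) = -5407/ 200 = -27.04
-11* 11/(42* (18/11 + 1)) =-1331/1218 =-1.09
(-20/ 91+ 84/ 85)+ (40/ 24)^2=246871/ 69615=3.55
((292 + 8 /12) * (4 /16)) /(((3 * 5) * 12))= 439 /1080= 0.41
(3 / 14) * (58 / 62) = 87 / 434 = 0.20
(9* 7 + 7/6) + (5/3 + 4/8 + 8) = 223/3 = 74.33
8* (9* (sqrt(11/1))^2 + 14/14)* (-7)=-5600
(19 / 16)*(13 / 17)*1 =247 / 272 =0.91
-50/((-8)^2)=-25/32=-0.78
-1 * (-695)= 695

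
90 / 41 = 2.20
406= 406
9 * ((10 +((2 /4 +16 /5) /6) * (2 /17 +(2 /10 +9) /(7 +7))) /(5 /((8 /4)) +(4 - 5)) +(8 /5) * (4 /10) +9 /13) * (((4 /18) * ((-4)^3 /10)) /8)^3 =-1482298112 /3524259375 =-0.42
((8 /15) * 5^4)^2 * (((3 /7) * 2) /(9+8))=2000000 /357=5602.24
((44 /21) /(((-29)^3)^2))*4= 176 /12491289741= 0.00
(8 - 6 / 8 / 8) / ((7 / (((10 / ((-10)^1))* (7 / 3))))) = -2.64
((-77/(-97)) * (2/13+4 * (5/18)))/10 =5698/56745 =0.10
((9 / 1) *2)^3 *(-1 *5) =-29160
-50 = -50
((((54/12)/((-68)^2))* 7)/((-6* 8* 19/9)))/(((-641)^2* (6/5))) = -315/2310295112704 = -0.00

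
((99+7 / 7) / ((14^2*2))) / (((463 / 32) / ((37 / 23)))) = 14800 / 521801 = 0.03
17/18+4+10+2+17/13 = 4271/234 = 18.25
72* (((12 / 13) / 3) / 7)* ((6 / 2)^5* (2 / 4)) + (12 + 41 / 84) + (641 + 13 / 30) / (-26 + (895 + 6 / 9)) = 5666049023 / 14245140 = 397.75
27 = 27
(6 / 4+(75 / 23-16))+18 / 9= -425 / 46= -9.24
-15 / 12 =-5 / 4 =-1.25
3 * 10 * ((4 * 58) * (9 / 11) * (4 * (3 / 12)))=62640 / 11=5694.55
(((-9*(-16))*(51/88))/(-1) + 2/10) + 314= 12691/55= 230.75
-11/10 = -1.10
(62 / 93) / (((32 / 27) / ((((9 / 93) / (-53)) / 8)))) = -27 / 210304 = -0.00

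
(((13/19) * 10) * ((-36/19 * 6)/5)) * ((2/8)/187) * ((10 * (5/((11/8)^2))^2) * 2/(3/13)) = -12460032000/988369987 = -12.61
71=71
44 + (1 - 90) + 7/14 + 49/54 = -43.59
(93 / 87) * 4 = 124 / 29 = 4.28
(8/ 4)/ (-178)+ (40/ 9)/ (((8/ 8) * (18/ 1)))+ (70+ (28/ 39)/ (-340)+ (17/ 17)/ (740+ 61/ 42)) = 17422999231774/ 248067493245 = 70.23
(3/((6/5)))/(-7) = -5/14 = -0.36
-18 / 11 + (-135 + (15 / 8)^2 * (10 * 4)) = 3.99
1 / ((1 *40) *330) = 1 / 13200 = 0.00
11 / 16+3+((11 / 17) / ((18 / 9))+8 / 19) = 4.43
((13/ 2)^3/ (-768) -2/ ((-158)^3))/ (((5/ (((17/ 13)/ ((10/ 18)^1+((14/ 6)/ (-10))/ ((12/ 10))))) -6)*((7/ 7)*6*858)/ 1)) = 18414487499/ 1224600202315776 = 0.00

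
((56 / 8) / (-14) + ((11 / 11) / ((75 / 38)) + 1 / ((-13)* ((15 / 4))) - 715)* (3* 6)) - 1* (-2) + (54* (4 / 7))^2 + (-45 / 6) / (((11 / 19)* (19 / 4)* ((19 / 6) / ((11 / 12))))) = -7206353397 / 605150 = -11908.38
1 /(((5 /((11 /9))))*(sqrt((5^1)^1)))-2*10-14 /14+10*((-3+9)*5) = 279.11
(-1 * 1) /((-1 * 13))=0.08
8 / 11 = 0.73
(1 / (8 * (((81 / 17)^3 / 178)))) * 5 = 2186285 / 2125764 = 1.03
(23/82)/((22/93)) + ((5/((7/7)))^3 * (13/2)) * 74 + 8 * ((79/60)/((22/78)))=542675051/9020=60163.53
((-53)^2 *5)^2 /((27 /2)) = 394524050 /27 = 14612001.85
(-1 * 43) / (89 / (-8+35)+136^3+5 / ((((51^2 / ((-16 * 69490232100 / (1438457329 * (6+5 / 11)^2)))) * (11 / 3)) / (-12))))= -56581608275000667 / 3309970677653430975947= -0.00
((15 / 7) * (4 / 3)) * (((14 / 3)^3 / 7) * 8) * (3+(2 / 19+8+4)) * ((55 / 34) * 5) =353584000 / 8721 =40543.97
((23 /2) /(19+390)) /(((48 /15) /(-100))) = -2875 /3272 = -0.88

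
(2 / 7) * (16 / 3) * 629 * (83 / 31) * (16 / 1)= 26729984 / 651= 41059.88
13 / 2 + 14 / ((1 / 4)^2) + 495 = 1451 / 2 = 725.50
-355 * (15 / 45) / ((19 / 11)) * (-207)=269445 / 19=14181.32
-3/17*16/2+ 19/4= 227/68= 3.34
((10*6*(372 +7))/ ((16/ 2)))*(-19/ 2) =-108015/ 4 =-27003.75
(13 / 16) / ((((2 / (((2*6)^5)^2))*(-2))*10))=-6288482304 / 5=-1257696460.80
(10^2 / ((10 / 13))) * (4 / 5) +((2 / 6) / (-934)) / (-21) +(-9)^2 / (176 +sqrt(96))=2965799098 / 28391265 - 81 * sqrt(6) / 7720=104.44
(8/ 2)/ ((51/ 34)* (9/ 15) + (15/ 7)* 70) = 40/ 1509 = 0.03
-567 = -567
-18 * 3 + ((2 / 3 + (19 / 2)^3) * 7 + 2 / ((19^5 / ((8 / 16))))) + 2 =353841975421 / 59426376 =5954.29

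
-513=-513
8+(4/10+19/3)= 221/15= 14.73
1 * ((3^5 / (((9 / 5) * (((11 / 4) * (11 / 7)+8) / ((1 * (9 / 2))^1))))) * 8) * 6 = 54432 / 23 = 2366.61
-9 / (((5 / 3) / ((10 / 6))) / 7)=-63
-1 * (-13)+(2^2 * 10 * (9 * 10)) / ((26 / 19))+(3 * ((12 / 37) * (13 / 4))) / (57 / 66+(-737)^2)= 15195918938723 / 5747823497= 2643.77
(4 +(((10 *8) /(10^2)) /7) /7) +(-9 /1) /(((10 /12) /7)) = -17538 /245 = -71.58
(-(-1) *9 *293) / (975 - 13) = 2637 / 962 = 2.74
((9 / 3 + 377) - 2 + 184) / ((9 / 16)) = 8992 / 9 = 999.11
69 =69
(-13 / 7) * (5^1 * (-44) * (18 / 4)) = 12870 / 7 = 1838.57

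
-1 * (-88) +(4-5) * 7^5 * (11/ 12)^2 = -2020975/ 144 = -14034.55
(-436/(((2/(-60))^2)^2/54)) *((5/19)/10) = -9535320000/19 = -501858947.37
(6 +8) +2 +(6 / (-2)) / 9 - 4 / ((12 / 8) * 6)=137 / 9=15.22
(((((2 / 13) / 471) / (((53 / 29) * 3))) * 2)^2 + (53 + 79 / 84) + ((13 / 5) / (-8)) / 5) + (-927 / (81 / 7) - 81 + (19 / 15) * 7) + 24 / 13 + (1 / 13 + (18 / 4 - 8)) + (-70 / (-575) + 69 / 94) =-142136889131915199049 / 1434420545685636600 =-99.09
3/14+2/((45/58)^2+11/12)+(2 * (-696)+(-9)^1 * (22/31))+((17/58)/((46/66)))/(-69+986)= -202958447510184/145296679367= -1396.86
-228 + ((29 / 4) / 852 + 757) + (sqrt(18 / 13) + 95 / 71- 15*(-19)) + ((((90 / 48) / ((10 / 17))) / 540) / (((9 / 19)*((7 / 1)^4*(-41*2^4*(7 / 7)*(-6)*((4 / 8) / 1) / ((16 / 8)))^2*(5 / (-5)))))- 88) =728.52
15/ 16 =0.94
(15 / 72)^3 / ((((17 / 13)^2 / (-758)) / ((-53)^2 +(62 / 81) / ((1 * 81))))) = -147556778682625 / 13106043648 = -11258.68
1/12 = 0.08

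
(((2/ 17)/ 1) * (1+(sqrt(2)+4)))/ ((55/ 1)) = 2 * sqrt(2)/ 935+2/ 187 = 0.01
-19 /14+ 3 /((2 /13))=127 /7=18.14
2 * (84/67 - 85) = -11222/67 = -167.49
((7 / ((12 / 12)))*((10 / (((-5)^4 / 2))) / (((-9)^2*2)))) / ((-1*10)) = -7 / 50625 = -0.00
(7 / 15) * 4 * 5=28 / 3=9.33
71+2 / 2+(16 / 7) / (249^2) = 31248520 / 434007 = 72.00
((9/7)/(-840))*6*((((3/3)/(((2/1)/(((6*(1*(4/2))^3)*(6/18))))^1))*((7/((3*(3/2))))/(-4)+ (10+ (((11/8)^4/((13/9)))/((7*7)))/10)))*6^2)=-20322921609/799052800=-25.43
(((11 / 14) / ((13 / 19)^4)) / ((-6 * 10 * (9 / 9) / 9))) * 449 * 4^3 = -15447730056 / 999635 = -15453.37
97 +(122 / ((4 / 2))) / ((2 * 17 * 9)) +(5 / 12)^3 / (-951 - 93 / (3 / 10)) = 3600566483 / 37043136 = 97.20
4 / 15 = 0.27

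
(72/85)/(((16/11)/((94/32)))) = 4653/2720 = 1.71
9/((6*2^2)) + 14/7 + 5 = 59/8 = 7.38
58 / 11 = 5.27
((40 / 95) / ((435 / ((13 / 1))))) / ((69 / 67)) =6968 / 570285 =0.01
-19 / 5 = -3.80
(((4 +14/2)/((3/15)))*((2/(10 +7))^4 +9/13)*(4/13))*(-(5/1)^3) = -20677167500/14115049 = -1464.90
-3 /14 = -0.21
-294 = -294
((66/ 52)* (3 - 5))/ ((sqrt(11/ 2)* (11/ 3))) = -9* sqrt(22)/ 143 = -0.30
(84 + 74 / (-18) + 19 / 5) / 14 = 5.98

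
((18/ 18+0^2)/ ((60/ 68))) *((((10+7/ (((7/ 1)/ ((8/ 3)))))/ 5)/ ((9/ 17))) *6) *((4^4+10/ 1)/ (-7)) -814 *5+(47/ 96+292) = -108302449/ 21600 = -5014.00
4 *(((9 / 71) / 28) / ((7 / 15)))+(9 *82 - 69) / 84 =111371 / 13916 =8.00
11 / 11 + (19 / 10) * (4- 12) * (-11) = 841 / 5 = 168.20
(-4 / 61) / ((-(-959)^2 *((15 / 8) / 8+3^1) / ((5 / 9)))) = 1280 / 104515307883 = 0.00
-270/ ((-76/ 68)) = 241.58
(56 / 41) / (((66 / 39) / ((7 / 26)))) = 98 / 451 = 0.22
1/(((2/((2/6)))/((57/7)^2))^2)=1172889/9604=122.13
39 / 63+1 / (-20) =239 / 420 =0.57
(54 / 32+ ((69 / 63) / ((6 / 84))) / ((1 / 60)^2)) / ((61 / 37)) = 32679399 / 976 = 33482.99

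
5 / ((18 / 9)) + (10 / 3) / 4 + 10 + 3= 49 / 3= 16.33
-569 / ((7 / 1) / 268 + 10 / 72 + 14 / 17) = -11665638 / 20267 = -575.60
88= 88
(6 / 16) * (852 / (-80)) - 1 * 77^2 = -949279 / 160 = -5932.99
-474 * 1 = -474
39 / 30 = 13 / 10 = 1.30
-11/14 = -0.79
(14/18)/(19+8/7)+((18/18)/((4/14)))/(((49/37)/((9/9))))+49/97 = 5491517/1723302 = 3.19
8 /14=4 /7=0.57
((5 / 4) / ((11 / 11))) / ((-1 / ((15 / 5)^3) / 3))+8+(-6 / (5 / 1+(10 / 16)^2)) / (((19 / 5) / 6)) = -166073 / 1748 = -95.01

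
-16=-16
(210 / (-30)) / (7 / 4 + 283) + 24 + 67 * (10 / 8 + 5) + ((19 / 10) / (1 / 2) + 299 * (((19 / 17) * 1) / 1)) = 17784389 / 22780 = 780.70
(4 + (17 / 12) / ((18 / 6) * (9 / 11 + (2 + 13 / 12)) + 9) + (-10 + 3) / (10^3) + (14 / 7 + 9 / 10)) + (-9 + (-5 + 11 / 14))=-119623517 / 19131000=-6.25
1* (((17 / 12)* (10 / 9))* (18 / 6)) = 85 / 18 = 4.72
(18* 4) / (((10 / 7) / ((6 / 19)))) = 1512 / 95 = 15.92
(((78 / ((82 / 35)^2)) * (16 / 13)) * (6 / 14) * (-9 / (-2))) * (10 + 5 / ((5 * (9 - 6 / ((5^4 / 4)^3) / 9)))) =3779077075861500 / 11080810331707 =341.05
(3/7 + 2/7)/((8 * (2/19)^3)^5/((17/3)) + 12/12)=0.71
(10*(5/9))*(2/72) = 25/162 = 0.15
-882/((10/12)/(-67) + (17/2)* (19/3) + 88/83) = -2452401/152597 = -16.07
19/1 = 19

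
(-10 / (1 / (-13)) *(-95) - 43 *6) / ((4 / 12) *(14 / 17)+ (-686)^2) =-0.03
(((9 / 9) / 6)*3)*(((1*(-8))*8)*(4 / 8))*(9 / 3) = -48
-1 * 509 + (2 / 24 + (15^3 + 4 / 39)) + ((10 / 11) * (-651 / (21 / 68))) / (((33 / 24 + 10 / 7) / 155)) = -27771821525 / 269412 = -103083.09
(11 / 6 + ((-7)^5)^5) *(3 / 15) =-8046411717983789404831 / 30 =-268213723932792980161.03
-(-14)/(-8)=-7/4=-1.75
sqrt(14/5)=sqrt(70)/5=1.67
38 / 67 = 0.57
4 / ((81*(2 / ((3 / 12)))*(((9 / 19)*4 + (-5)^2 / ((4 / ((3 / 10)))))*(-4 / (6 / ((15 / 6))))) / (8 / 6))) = -304 / 232065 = -0.00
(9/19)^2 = 81/361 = 0.22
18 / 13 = 1.38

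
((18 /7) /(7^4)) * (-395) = -7110 /16807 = -0.42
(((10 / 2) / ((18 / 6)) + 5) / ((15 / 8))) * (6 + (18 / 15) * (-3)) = 128 / 15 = 8.53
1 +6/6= 2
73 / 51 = 1.43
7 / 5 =1.40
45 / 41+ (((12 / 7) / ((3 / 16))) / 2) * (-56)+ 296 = 1685 / 41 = 41.10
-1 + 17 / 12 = 5 / 12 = 0.42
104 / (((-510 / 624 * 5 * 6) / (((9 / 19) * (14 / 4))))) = -56784 / 8075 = -7.03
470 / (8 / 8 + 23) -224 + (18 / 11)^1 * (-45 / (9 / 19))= -359.87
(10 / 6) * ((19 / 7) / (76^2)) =0.00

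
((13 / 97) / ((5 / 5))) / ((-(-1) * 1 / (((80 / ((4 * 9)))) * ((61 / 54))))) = 7930 / 23571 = 0.34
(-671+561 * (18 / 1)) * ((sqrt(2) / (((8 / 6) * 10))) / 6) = 9427 * sqrt(2) / 80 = 166.65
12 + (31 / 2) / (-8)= 161 / 16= 10.06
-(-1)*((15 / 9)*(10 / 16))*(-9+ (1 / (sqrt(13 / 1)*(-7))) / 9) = -75 / 8 - 25*sqrt(13) / 19656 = -9.38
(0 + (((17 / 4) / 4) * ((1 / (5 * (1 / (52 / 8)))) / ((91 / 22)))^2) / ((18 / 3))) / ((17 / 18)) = 363 / 19600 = 0.02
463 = 463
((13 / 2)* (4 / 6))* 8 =104 / 3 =34.67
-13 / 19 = -0.68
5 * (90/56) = 225/28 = 8.04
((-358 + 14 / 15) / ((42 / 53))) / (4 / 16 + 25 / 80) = -2270944 / 2835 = -801.04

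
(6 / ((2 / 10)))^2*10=9000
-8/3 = -2.67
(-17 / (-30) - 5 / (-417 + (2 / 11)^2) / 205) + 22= 1400427551 / 62057190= 22.57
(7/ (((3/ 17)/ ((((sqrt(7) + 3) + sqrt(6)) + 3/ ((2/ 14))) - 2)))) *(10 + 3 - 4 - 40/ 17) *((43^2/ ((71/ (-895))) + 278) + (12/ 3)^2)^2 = 2111886081513551 *sqrt(6)/ 15123 + 2111886081513551 *sqrt(7)/ 15123 + 46461493793298122/ 15123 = 3783777190826.93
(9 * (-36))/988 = -81/247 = -0.33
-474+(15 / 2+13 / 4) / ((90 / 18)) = -9437 / 20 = -471.85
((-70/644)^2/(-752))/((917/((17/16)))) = -425/23346555904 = -0.00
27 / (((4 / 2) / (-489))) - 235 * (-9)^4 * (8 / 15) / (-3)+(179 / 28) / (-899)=6733572751 / 25172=267502.49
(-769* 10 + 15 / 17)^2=17086411225 / 289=59122530.19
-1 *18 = -18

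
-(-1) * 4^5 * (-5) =-5120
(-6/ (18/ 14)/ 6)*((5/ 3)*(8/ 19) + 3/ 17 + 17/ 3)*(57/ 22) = -7399/ 561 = -13.19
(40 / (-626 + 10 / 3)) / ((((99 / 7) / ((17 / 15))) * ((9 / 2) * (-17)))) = 28 / 416097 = 0.00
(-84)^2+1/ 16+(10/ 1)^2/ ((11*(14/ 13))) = 8703469/ 1232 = 7064.50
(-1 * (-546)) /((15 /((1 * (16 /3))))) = 2912 /15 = 194.13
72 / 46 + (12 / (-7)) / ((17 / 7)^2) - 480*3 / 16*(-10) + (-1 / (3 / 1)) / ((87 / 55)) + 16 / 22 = 17209363913 / 19083537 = 901.79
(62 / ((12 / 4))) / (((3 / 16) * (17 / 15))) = 4960 / 51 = 97.25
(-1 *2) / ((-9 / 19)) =4.22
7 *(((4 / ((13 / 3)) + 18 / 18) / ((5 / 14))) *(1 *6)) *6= 17640 / 13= 1356.92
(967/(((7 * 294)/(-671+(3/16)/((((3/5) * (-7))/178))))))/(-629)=36766307/72490992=0.51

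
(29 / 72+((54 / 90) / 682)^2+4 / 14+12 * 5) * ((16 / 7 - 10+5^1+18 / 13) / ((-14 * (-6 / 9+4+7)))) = 88917174809 / 159405682800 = 0.56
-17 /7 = -2.43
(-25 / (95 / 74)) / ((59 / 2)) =-740 / 1121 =-0.66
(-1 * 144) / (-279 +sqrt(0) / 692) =0.52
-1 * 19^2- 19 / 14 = -5073 / 14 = -362.36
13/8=1.62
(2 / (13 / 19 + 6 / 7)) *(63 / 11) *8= 134064 / 2255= 59.45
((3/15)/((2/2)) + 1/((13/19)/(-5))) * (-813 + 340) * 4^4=55942656/65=860656.25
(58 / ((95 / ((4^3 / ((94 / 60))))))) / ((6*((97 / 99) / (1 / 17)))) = 0.25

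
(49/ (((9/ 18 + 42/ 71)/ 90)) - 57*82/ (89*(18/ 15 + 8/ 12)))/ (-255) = -51655773/ 3283210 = -15.73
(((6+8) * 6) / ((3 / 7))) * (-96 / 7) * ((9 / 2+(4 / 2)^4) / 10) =-27552 / 5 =-5510.40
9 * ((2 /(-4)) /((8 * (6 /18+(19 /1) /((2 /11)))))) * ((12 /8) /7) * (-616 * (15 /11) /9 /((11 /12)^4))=1399680 /9209189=0.15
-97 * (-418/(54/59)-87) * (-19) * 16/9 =-432883840/243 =-1781414.98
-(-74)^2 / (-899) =5476 / 899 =6.09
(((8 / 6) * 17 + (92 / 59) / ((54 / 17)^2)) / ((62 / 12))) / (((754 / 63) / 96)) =7581728 / 213993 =35.43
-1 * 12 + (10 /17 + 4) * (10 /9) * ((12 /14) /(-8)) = -1493 /119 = -12.55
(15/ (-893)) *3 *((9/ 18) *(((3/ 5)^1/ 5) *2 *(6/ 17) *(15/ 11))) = -486/ 166991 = -0.00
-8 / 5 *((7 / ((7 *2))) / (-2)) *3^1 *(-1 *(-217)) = 1302 / 5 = 260.40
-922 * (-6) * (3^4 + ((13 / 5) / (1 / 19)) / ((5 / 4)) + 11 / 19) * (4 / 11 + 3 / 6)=159105852 / 275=578566.73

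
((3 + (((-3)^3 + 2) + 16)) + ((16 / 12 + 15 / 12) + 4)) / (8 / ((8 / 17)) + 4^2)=7 / 396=0.02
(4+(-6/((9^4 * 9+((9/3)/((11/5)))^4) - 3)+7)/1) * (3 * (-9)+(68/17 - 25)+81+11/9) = 976348334500/2593629333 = 376.44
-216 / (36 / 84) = -504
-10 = -10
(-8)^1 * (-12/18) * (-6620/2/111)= -52960/333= -159.04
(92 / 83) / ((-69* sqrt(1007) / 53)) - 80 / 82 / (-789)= 40 / 32349 - 4* sqrt(1007) / 4731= -0.03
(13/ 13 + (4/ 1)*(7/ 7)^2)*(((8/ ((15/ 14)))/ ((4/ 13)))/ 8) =91/ 6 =15.17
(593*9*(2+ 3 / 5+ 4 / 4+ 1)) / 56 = 122751 / 280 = 438.40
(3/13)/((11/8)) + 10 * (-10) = -14276/143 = -99.83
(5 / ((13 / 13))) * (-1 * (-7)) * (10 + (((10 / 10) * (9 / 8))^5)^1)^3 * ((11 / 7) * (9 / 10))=5726053678761750411 / 70368744177664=81372.12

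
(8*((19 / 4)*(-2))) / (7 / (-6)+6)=-15.72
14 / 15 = 0.93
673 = 673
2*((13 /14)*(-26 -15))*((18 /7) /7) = -9594 /343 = -27.97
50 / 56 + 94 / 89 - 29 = -67411 / 2492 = -27.05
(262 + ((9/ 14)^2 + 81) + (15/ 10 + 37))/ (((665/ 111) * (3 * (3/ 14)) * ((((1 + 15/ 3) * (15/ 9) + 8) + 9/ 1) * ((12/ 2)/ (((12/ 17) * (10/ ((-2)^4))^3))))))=69240875/ 656377344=0.11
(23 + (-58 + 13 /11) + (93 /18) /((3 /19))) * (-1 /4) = 217 /792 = 0.27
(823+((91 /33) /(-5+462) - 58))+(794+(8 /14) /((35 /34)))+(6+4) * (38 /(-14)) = 5662048016 /3694845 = 1532.42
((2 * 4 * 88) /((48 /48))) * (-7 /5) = -4928 /5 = -985.60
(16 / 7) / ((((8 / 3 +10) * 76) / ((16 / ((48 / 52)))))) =104 / 2527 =0.04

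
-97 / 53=-1.83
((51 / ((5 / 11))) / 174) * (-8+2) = -561 / 145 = -3.87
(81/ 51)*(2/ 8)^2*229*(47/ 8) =290601/ 2176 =133.55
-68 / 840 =-17 / 210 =-0.08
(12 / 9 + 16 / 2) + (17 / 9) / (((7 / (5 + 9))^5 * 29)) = 2980 / 261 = 11.42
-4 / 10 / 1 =-2 / 5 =-0.40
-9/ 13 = -0.69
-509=-509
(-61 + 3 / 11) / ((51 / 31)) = -20708 / 561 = -36.91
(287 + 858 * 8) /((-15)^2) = 7151 /225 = 31.78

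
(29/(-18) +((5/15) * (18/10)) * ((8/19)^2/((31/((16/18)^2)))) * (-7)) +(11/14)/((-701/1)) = -12092849369/7413421995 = -1.63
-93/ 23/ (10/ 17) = -1581/ 230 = -6.87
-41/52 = -0.79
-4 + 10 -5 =1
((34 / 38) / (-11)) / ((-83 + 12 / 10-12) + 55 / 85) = 1445 / 1654862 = 0.00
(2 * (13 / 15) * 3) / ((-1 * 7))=-26 / 35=-0.74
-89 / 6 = -14.83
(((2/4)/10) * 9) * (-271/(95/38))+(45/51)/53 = -2196789/45050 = -48.76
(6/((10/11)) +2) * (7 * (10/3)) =602/3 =200.67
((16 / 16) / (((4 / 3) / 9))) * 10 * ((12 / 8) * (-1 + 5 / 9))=-45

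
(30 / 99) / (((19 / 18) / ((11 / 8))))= 15 / 38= 0.39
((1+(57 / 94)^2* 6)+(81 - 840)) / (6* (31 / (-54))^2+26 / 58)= -23530616559 / 75519083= -311.59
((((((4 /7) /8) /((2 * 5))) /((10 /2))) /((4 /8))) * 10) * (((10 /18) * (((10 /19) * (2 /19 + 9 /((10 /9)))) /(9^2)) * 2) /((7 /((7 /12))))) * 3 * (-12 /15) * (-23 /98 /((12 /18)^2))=35857 /200593260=0.00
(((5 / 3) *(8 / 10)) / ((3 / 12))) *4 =21.33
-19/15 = -1.27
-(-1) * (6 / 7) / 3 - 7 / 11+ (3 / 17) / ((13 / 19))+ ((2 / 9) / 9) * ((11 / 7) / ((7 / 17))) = 14468 / 9648639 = 0.00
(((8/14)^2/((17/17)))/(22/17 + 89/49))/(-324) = -0.00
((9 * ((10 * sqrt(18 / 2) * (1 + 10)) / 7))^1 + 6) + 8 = 3068 / 7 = 438.29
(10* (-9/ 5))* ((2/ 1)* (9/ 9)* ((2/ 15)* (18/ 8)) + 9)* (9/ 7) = -7776/ 35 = -222.17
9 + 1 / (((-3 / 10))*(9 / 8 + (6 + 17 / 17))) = 335 / 39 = 8.59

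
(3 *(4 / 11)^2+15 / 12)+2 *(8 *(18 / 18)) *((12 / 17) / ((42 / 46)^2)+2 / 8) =23216071 / 1209516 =19.19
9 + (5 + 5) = 19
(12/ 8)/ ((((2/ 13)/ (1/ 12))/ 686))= 4459/ 8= 557.38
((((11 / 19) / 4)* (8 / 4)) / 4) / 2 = 11 / 304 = 0.04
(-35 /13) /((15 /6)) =-1.08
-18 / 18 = -1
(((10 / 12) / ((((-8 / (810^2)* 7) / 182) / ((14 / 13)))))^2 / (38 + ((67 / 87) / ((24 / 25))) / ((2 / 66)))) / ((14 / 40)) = 7282070302500000 / 44873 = 162281779745.06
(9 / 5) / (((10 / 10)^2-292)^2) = 1 / 47045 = 0.00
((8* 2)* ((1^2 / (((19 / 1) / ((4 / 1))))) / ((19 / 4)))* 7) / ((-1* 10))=-896 / 1805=-0.50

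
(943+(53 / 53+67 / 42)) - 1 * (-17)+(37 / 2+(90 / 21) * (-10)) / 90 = 1212529 / 1260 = 962.32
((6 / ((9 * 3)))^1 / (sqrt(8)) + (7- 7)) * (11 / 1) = 11 * sqrt(2) / 18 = 0.86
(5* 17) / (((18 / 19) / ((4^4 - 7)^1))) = 134045 / 6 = 22340.83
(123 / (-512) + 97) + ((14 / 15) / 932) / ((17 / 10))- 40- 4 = 320999063 / 6084096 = 52.76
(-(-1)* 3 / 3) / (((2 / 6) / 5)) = 15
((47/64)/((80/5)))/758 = 0.00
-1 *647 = -647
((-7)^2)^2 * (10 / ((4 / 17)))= 204085 / 2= 102042.50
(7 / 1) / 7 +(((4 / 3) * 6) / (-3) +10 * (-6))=-185 / 3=-61.67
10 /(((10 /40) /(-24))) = -960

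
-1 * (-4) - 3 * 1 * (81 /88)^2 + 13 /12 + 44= 1081255 /23232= 46.54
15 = 15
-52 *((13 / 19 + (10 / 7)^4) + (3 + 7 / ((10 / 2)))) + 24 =-104229236 / 228095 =-456.96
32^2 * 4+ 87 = 4183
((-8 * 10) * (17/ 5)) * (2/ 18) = -30.22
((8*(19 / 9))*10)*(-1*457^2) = -317450480 / 9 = -35272275.56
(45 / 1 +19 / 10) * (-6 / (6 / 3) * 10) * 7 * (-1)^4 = -9849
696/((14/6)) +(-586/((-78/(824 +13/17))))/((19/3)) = 37524583/29393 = 1276.65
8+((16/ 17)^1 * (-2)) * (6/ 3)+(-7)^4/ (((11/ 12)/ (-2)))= -978816/ 187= -5234.31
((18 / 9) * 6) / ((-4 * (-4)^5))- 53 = -53.00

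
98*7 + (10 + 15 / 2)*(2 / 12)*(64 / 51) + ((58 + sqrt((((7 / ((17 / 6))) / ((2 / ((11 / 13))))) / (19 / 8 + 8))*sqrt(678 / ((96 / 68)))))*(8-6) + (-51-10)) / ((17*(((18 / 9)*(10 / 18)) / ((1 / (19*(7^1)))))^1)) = 18*113^(1 / 4)*17^(3 / 4)*sqrt(249249) / 207367615 + 28068679 / 40698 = 689.68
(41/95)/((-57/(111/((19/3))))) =-4551/34295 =-0.13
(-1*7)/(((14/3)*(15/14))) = -7/5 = -1.40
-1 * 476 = -476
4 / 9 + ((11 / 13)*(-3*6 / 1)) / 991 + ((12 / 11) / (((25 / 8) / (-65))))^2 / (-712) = -9179545786 / 31215831075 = -0.29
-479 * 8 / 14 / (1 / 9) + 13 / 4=-68885 / 28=-2460.18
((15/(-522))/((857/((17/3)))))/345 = -17/30867426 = -0.00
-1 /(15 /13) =-13 /15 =-0.87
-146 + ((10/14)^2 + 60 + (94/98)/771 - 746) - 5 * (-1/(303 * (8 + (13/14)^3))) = -76617200285534/92144832171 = -831.49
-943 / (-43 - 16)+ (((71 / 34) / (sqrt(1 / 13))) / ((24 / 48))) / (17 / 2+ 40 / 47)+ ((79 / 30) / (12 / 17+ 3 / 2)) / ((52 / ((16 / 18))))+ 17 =6674 *sqrt(13) / 14943+ 256300724 / 7765875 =34.61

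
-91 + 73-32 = -50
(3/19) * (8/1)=1.26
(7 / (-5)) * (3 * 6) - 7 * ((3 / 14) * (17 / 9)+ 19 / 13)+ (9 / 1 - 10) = -15313 / 390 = -39.26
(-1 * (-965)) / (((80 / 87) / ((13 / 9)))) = 72761 / 48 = 1515.85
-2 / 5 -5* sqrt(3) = -9.06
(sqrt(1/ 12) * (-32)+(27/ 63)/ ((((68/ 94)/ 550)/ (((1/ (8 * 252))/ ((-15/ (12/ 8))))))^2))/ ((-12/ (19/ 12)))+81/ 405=1577987247121/ 7893110292480+19 * sqrt(3)/ 27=1.42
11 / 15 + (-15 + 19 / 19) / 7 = -19 / 15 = -1.27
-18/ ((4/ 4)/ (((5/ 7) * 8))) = -720/ 7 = -102.86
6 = 6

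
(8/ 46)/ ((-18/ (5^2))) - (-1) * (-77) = -15989/ 207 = -77.24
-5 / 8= -0.62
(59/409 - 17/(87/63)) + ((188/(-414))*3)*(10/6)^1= -35445184/2455227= -14.44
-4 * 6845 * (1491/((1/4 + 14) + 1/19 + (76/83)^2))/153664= -190837114635/10876281668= -17.55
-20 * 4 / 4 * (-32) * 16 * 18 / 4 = 46080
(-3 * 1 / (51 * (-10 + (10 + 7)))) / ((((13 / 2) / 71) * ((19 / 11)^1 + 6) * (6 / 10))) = -1562 / 78897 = -0.02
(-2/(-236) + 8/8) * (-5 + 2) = -357/118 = -3.03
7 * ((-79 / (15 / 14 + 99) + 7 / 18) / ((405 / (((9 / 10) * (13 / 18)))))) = -306397 / 68088600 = -0.00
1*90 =90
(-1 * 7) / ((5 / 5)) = -7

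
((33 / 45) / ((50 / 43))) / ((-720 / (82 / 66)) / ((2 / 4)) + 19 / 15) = -19393 / 35601050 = -0.00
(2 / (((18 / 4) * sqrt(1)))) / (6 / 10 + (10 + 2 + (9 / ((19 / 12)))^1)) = 380 / 15633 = 0.02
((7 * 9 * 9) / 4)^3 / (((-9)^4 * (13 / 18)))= 250047 / 416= 601.07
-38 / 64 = -19 / 32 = -0.59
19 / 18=1.06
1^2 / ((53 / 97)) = 97 / 53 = 1.83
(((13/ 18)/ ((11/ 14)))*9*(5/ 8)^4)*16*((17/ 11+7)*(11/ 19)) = 99.92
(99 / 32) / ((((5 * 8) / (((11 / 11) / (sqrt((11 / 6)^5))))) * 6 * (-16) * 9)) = -3 * sqrt(66) / 1239040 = -0.00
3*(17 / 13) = 51 / 13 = 3.92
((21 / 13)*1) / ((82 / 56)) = 588 / 533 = 1.10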